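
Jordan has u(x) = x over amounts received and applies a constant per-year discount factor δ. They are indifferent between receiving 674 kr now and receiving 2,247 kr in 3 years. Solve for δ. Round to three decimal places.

δ ≈ 0.669

The payoff in 3 years is discounted by δ^3, so u(674) = δ^3·u(2247) and δ^3 = u(674)/u(2247).
With u(x) = x: δ^3 = 674/2247 = 0.29996.
So δ = 0.29996^(1/3) ≈ 0.669.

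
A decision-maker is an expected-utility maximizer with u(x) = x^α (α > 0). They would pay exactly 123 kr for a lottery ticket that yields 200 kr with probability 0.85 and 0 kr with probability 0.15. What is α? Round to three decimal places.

α ≈ 0.334

EU(lottery) = 0.85·200^α + 0.15·0 = 0.85·200^α.
Indifference: 123^α = 0.85·200^α, so (123/200)^α = 0.85.
Taking logs: α·ln(123/200) = ln(0.85), so α = -0.162519 / -0.486133 ≈ 0.334.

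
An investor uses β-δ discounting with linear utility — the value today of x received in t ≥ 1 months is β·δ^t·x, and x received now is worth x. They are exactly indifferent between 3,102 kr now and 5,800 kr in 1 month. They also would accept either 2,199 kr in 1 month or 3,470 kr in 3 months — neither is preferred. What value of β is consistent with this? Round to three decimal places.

From the later pair, β·δ^1·2199 = β·δ^3·3470; dividing through, δ^2 = 2199/3470 = 0.63372, so δ = 0.79606.
Now use the now-vs-future pair: 3102 = β·δ·5800 gives β = 3102/(0.79606·5800) ≈ 0.672.

β ≈ 0.672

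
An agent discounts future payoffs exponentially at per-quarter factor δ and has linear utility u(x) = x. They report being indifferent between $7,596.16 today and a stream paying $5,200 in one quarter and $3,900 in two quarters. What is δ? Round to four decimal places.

Present value of the stream is 5200·δ + 3900·δ². Indifference gives 5200δ + 3900δ² = 7596.16.
Rearranged: 3900δ² + 5200δ − 7596.16 = 0.
The positive root is δ = [−5200 + √(5200² + 4·3900·7596.16)] / (2·3900) = (−5200 + 12064.000)/7800 ≈ 0.8800.

δ ≈ 0.8800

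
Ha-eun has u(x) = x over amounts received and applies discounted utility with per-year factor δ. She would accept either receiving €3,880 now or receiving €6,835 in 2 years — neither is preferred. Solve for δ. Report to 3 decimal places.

Equating discounted utilities: u(3880) = δ^2·u(6835) ⇒ δ^2 = u(3880)/u(6835).
With u(x) = x: δ^2 = 3880/6835 = 0.56767.
Hence δ = (0.56767)^(1/2) = 0.75344.

δ ≈ 0.753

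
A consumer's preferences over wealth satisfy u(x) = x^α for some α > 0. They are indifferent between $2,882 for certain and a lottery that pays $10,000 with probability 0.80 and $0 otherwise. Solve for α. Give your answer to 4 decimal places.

α ≈ 0.1794

The lottery's expected utility is 0.80·u(10000) + 0.20·u(0) = 0.80·10000^α (since u(0) = 0 for α > 0).
Indifference: 2882^α = 0.80·10000^α, so (2882/10000)^α = 0.80.
Take logs: α = ln 0.80 / ln(2882/10000) ≈ 0.179361.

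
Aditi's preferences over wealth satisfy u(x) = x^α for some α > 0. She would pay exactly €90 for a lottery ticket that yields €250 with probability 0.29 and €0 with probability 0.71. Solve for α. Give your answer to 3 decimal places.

The lottery's expected utility is 0.29·u(250) + 0.71·u(0) = 0.29·250^α (since u(0) = 0 for α > 0).
Equating: 90^α = 0.29·250^α, i.e. 0.3600^α = 0.29.
α = ln(0.29) / ln(90/250) = -1.237874/-1.021651 ≈ 1.212.

α ≈ 1.212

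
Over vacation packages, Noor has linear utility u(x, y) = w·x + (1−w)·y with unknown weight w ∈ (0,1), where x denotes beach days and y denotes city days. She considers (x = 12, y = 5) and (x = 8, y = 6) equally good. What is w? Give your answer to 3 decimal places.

Equating utilities: w·12 + (1−w)·5 = w·8 + (1−w)·6.
w·(12−8) = (1−w)·(6−5), i.e. w·4 = (1−w)·1.
So w/(1−w) = 1/4 = 0.2500, giving w = 1/(4+1) = 0.200.

w = 0.200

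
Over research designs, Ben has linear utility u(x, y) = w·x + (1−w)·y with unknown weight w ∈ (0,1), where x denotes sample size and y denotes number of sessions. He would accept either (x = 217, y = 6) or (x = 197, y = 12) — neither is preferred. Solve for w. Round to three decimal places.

w = 0.231

Equating utilities: w·217 + (1−w)·6 = w·197 + (1−w)·12.
Rearranging, 20·w − 6·(1−w) = 0.
The marginal rate of substitution is 6/20, so w = 6/(20+6) = 0.231.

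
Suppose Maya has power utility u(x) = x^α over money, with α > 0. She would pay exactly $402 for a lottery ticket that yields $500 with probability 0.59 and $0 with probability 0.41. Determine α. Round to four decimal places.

Since u(0) = 0, the lottery's EU is 0.59·500^α.
Setting u(402) equal to that: 402^α = 0.59·500^α ⇒ (402/500)^α = 0.59.
Taking logs: α·ln(402/500) = ln(0.59), so α = -0.5276327 / -0.2181560 ≈ 2.4186.

α ≈ 2.4186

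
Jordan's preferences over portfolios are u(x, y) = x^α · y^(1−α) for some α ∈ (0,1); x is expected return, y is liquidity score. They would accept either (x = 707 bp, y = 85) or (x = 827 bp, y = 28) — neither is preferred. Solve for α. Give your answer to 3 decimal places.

α ≈ 0.876

Indifference: 707^α · 85^(1−α) = 827^α · 28^(1−α).
(707/827)^α = (28/85)^(1−α); take logs: α·ln(707/827) = (1−α)·ln(28/85), i.e. α·-0.156774 = (1−α)·-1.110447.
Thus α·(-1.267221) = -1.110447, so α = -1.110447/-1.267221 ≈ 0.876.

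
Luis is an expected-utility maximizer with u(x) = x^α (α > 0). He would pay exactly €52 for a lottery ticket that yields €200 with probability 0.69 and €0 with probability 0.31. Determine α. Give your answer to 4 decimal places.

α ≈ 0.2755

EU(lottery) = 0.69·200^α + 0.31·0 = 0.69·200^α.
Equating: 52^α = 0.69·200^α, i.e. 0.2600^α = 0.69.
Taking logs: α·ln(52/200) = ln(0.69), so α = -0.3710637 / -1.3470736 ≈ 0.2755.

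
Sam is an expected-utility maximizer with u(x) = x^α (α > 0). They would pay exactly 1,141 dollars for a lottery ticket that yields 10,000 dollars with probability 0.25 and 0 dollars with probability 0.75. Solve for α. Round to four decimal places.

α ≈ 0.6386

EU(lottery) = 0.25·10000^α + 0.75·0 = 0.25·10000^α.
Indifference: 1141^α = 0.25·10000^α, so (1141/10000)^α = 0.25.
Take logs: α = ln 0.25 / ln(1141/10000) ≈ 0.638645.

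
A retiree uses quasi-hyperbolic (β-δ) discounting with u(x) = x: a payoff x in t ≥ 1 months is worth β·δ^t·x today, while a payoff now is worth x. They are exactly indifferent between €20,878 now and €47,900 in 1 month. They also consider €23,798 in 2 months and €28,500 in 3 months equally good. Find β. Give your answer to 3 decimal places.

From the later pair, β·δ^2·23798 = β·δ^3·28500; dividing through, δ = 23798/28500 = 0.83502.
Now use the now-vs-future pair: 20878 = β·δ·47900 gives β = 20878/(0.83502·47900) ≈ 0.522.

β ≈ 0.522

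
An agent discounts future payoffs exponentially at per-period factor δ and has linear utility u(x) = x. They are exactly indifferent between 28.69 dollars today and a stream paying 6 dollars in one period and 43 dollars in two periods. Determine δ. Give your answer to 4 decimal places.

Equating present values: 28.69 = 6δ + 43δ².
That is, 43δ² + 6δ − 28.69 = 0, a quadratic in δ.
δ = (−6 + √(6² + 4·43·28.69)) / (2·43) = (−6 + √4970.68) / 86 ≈ 0.7500.

δ ≈ 0.7500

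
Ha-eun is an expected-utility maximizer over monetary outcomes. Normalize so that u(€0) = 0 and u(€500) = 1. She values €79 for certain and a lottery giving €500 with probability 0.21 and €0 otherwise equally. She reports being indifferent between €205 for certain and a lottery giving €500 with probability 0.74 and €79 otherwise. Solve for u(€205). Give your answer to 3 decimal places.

First, u(€79) = 0.21·u(€500) + 0.79·u(€0) = 0.21.
The second indifference gives u(€205) = 0.74·u(€500) + 0.26·u(€79) = 0.74·1.00 + 0.26·0.21 = 0.7946.

0.795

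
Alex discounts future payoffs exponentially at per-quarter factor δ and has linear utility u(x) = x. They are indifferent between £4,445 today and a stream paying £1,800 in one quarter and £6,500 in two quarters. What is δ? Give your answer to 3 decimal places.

δ ≈ 0.700

Present value of the stream is 1800·δ + 6500·δ². Indifference gives 1800δ + 6500δ² = 4445.
Rearranged: 6500δ² + 1800δ − 4445 = 0.
By the quadratic formula (taking the positive root), δ = (−1800 + √118810000.00) / 13000 ≈ 0.700.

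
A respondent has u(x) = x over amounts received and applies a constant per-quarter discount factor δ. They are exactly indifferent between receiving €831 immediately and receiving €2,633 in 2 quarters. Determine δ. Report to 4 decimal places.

δ ≈ 0.5618

The payoff in 2 quarters is discounted by δ^2, so u(831) = δ^2·u(2633) and δ^2 = u(831)/u(2633).
With u(x) = x: δ^2 = 831/2633 = 0.31561.
Hence δ = (0.31561)^(1/2) = 0.561791.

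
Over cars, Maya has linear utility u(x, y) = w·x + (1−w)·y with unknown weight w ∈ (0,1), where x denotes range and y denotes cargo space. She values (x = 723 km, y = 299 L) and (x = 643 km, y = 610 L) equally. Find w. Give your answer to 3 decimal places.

w = 0.795

Equating utilities: w·723 + (1−w)·299 = w·643 + (1−w)·610.
Rearranging, 80·w − 311·(1−w) = 0.
So w/(1−w) = 311/80 = 3.8875, giving w = 311/(80+311) = 0.795.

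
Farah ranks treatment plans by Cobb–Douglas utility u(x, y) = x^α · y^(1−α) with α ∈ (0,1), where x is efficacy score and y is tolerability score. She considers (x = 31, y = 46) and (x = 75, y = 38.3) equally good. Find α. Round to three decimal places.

α ≈ 0.172

Indifference: 31^α · 46^(1−α) = 75^α · 38.3^(1−α).
Taking logs: α·ln 31 + (1−α)·ln 46 = α·ln 75 + (1−α)·ln 38.3, i.e. α·-0.883501 = (1−α)·-0.183192.
With A = -0.883501 and B = -0.183192: α·A = (1−α)·B, so α = B/(A+B) = -0.183192/-1.066693 ≈ 0.172.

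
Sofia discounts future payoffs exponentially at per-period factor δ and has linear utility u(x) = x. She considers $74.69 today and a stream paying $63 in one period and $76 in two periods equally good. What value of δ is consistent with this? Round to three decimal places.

δ ≈ 0.660

Equating present values: 74.69 = 63δ + 76δ².
That is, 76δ² + 63δ − 74.69 = 0, a quadratic in δ.
The positive root is δ = [−63 + √(63² + 4·76·74.69)] / (2·76) = (−63 + 163.324)/152 ≈ 0.660.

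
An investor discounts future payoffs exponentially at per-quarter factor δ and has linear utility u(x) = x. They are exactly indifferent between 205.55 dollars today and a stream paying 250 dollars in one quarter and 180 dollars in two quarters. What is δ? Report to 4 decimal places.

Present value of the stream is 250·δ + 180·δ². Indifference gives 250δ + 180δ² = 205.55.
So 180δ² + 250δ − 205.55 = 0.
By the quadratic formula (taking the positive root), δ = (−250 + √210496.00) / 360 ≈ 0.5800.

δ ≈ 0.5800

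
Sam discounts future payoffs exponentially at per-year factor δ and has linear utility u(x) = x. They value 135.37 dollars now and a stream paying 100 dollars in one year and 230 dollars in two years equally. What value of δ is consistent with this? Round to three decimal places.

δ ≈ 0.580

The stream is worth 100δ + 230δ² today, so 100δ + 230δ² = 135.37.
That is, 230δ² + 100δ − 135.37 = 0, a quadratic in δ.
The positive root is δ = [−100 + √(100² + 4·230·135.37)] / (2·230) = (−100 + 366.797)/460 ≈ 0.580.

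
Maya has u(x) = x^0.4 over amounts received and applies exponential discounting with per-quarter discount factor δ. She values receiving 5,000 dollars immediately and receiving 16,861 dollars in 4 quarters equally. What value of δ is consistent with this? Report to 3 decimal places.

The payoff in 4 quarters is discounted by δ^4, so u(5000) = δ^4·u(16861) and δ^4 = u(5000)/u(16861).
With u(x) = x^0.4: δ^4 = 5000^0.4/16861^0.4 = (5000/16861)^0.4 = 0.61494.
So δ = 0.61494^(1/4) ≈ 0.886.

δ ≈ 0.886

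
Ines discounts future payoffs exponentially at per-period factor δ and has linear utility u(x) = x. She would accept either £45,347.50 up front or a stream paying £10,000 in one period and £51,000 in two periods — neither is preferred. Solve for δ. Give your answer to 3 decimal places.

Equating present values: 45347.50 = 10000δ + 51000δ².
Rearranged: 51000δ² + 10000δ − 45347.50 = 0.
The positive root is δ = [−10000 + √(10000² + 4·51000·45347.50)] / (2·51000) = (−10000 + 96700.000)/102000 ≈ 0.850.

δ ≈ 0.850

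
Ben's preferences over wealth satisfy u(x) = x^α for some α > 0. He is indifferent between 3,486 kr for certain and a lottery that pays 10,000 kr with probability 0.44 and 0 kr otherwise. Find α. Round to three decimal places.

α ≈ 0.779

EU(lottery) = 0.44·10000^α + 0.56·0 = 0.44·10000^α.
Indifference: 3486^α = 0.44·10000^α, so (3486/10000)^α = 0.44.
Take logs: α = ln 0.44 / ln(3486/10000) ≈ 0.77904.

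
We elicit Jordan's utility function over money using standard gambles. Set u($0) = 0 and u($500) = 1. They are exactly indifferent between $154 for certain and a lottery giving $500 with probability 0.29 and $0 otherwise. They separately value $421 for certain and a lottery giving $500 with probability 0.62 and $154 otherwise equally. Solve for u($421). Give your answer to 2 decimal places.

From the first indifference, u($154) = 0.29·u($500) + 0.71·u($0) = 0.29·1 + 0.71·0 = 0.29.
Then u($421) = 0.62·u($500) + 0.38·u($154) = 0.62·1.00 + 0.38·0.29 = 0.7302.

0.73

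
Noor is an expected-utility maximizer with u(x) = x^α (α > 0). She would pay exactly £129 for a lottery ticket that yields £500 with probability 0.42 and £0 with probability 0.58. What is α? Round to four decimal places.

The lottery's expected utility is 0.42·u(500) + 0.58·u(0) = 0.42·500^α (since u(0) = 0 for α > 0).
Setting u(129) equal to that: 129^α = 0.42·500^α ⇒ (129/500)^α = 0.42.
Taking logs: α·ln(129/500) = ln(0.42), so α = -0.8675006 / -1.3547957 ≈ 0.6403.

α ≈ 0.6403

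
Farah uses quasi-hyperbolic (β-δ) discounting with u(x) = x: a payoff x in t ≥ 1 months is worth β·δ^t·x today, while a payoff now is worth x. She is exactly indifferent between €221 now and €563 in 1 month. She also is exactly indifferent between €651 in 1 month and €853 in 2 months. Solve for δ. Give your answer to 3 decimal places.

From the later pair, β·δ^1·651 = β·δ^2·853; dividing through, δ = 651/853 = 0.76319.

δ ≈ 0.763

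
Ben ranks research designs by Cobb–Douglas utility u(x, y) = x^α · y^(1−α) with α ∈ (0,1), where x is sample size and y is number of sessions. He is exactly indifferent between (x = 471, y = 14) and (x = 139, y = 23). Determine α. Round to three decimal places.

Set the two utilities equal: 471^α·14^(1−α) = 139^α·23^(1−α).
Rearrange to (471/139)^α = (23/14)^(1−α) and take logs: α·1.220384 = (1−α)·0.496437.
Thus α·(1.716821) = 0.496437, so α = 0.496437/1.716821 ≈ 0.289.

α ≈ 0.289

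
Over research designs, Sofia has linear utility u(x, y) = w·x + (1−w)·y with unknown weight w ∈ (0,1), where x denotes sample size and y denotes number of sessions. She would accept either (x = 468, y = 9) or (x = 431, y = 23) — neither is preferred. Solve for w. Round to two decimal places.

w = 0.27

Equating utilities: w·468 + (1−w)·9 = w·431 + (1−w)·23.
w·(468−431) = (1−w)·(23−9), i.e. w·37 = (1−w)·14.
The marginal rate of substitution is 14/37, so w = 14/(37+14) = 0.27.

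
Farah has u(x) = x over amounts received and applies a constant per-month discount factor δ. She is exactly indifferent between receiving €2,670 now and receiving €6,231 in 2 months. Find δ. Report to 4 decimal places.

Indifference means u(2670) = δ^2 · u(6231), so δ^2 = u(2670)/u(6231).
With u(x) = x: δ^2 = 2670/6231 = 0.42850.
So δ = 0.42850^(1/2) ≈ 0.6546.

δ ≈ 0.6546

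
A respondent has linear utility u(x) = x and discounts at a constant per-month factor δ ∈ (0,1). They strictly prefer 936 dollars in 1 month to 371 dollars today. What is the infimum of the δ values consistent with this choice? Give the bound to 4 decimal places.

δ > 0.3964

Comparing present values: 371 < δ·936.
Dividing through by 936 gives δ > 0.39637.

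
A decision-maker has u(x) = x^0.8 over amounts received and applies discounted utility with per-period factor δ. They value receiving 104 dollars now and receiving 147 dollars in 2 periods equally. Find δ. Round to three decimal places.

δ ≈ 0.871

The payoff in 2 periods is discounted by δ^2, so u(104) = δ^2·u(147) and δ^2 = u(104)/u(147).
With u(x) = x^0.8: δ^2 = 104^0.8/147^0.8 = (104/147)^0.8 = 0.75818.
So δ = 0.75818^(1/2) ≈ 0.871.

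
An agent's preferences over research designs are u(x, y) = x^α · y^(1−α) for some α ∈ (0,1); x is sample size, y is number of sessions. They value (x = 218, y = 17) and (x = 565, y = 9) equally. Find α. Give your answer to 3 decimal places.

Indifference: 218^α · 17^(1−α) = 565^α · 9^(1−α).
Taking logs: α·ln 218 + (1−α)·ln 17 = α·ln 565 + (1−α)·ln 9, i.e. α·-0.952331 = (1−α)·-0.635989.
Thus α·(-1.588320) = -0.635989, so α = -0.635989/-1.588320 ≈ 0.400.

α ≈ 0.400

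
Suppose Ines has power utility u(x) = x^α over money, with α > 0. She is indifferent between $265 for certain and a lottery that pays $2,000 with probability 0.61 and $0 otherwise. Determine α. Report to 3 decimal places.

The lottery's expected utility is 0.61·u(2000) + 0.39·u(0) = 0.61·2000^α (since u(0) = 0 for α > 0).
Setting u(265) equal to that: 265^α = 0.61·2000^α ⇒ (265/2000)^α = 0.61.
Taking logs: α·ln(265/2000) = ln(0.61), so α = -0.494296 / -2.021173 ≈ 0.245.

α ≈ 0.245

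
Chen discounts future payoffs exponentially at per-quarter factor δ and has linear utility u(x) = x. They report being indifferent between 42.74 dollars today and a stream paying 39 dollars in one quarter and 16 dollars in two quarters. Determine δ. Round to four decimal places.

Present value of the stream is 39·δ + 16·δ². Indifference gives 39δ + 16δ² = 42.74.
That is, 16δ² + 39δ − 42.74 = 0, a quadratic in δ.
δ = (−39 + √(39² + 4·16·42.74)) / (2·16) = (−39 + √4256.36) / 32 ≈ 0.8200.

δ ≈ 0.8200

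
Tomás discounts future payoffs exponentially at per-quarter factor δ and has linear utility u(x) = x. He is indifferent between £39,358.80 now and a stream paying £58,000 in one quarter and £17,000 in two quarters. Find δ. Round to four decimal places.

δ ≈ 0.5800

The stream is worth 58000δ + 17000δ² today, so 58000δ + 17000δ² = 39358.80.
So 17000δ² + 58000δ − 39358.80 = 0.
The positive root is δ = [−58000 + √(58000² + 4·17000·39358.80)] / (2·17000) = (−58000 + 77720.000)/34000 ≈ 0.5800.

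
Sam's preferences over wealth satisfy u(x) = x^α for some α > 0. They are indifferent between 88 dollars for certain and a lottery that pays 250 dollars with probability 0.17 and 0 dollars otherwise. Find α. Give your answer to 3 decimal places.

α ≈ 1.697

Since u(0) = 0, the lottery's EU is 0.17·250^α.
Equating: 88^α = 0.17·250^α, i.e. 0.3520^α = 0.17.
Take logs: α = ln 0.17 / ln(88/250) ≈ 1.69707.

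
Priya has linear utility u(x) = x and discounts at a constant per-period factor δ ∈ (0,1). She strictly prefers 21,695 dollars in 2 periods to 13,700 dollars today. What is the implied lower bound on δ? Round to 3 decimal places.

δ > 0.795

The preference means 13700 < δ^2·21695.
So δ^2 > 13700/21695 = 0.63148; taking the square root of both positive sides preserves the inequality.
δ > 0.63148^(1/2) = 0.795.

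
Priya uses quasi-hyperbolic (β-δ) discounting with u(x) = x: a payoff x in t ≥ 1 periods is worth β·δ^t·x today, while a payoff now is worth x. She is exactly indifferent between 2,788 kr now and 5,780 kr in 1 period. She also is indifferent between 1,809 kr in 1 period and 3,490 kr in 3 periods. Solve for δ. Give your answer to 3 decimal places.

Both payoffs in the second observation are in the future, so β drops out: δ^1·1809 = δ^3·3490 ⇒ δ^2 = 1809/3490 = 0.51834, so δ = 0.71996.

δ ≈ 0.720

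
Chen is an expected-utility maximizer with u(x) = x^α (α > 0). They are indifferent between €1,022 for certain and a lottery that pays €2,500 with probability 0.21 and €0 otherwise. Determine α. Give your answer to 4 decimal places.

Since u(0) = 0, the lottery's EU is 0.21·2500^α.
Indifference: 1022^α = 0.21·2500^α, so (1022/2500)^α = 0.21.
Taking logs: α·ln(1022/2500) = ln(0.21), so α = -1.5606477 / -0.8945292 ≈ 1.7447.

α ≈ 1.7447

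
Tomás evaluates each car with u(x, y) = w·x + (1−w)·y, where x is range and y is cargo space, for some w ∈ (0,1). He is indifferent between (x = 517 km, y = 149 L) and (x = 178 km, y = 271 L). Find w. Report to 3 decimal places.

Equating utilities: w·517 + (1−w)·149 = w·178 + (1−w)·271.
Rearranging, 339·w − 122·(1−w) = 0.
The marginal rate of substitution is 122/339, so w = 122/(339+122) = 0.265.

w = 0.265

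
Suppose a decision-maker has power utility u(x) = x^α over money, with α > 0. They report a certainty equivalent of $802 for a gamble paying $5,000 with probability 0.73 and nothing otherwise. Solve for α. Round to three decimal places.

The lottery's expected utility is 0.73·u(5000) + 0.27·u(0) = 0.73·5000^α (since u(0) = 0 for α > 0).
Setting u(802) equal to that: 802^α = 0.73·5000^α ⇒ (802/5000)^α = 0.73.
Take logs: α = ln 0.73 / ln(802/5000) ≈ 0.17197.

α ≈ 0.172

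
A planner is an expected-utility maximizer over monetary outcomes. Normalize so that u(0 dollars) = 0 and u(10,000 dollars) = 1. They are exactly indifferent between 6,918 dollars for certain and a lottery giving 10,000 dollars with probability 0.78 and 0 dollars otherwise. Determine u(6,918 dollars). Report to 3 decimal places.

0.780

By the standard-gamble method, u(6,918 dollars) is just the indifference probability on the best outcome: 0.78.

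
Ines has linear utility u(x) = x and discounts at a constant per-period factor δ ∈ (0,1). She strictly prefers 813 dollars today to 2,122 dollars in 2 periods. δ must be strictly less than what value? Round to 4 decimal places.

Comparing present values: 813 > δ^2·2122.
Dividing by 2122: δ^2 < 0.38313. Both sides are positive, so the square root keeps the direction.
δ < (813/2122)^(1/2) ≈ 0.6190.

δ < 0.6190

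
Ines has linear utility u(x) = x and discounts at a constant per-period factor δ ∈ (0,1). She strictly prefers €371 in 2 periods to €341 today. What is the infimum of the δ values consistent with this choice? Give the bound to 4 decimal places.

Comparing present values: 341 < δ^2·371.
Dividing by 371: δ^2 > 0.91914. Both sides are positive, so the square root keeps the direction.
δ > 0.91914^(1/2) = 0.9587.

δ > 0.9587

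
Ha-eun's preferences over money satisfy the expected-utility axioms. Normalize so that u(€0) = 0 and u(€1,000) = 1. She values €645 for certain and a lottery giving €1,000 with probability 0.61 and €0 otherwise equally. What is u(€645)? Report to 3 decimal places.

0.610

By the standard-gamble method, u(€645) is just the indifference probability on the best outcome: 0.61.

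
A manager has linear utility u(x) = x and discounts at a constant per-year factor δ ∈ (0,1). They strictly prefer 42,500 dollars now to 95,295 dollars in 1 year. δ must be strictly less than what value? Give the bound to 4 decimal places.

δ < 0.4460

Under u(x) = x this choice says 42500 > δ·95295.
So δ < 42500/95295 = 0.44598.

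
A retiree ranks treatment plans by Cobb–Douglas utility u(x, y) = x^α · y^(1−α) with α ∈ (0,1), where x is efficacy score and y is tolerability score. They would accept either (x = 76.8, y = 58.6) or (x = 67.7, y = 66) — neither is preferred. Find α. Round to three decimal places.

α ≈ 0.485

Indifference: 76.8^α · 58.6^(1−α) = 67.7^α · 66^(1−α).
Rearrange to (76.8/67.7)^α = (66/58.6)^(1−α) and take logs: α·0.126118 = (1−α)·0.118920.
So α/(1−α) = (0.118920)/(0.126118) = 0.942926, and α = 0.942926/1.942926 ≈ 0.485.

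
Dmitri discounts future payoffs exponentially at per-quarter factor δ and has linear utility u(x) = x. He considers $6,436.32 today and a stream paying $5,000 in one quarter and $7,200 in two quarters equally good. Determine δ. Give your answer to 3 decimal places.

δ ≈ 0.660

Present value of the stream is 5000·δ + 7200·δ². Indifference gives 5000δ + 7200δ² = 6436.32.
That is, 7200δ² + 5000δ − 6436.32 = 0, a quadratic in δ.
By the quadratic formula (taking the positive root), δ = (−5000 + √210366016.00) / 14400 ≈ 0.660.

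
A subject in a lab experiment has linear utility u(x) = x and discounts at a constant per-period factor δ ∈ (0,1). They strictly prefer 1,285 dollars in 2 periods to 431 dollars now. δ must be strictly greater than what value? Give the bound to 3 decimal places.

δ > 0.579

Comparing present values: 431 < δ^2·1285.
Hence δ^2 > 431/1285 = 0.33541, and x ↦ x^(1/2) is increasing on (0,∞).
δ > (431/1285)^(1/2) ≈ 0.579.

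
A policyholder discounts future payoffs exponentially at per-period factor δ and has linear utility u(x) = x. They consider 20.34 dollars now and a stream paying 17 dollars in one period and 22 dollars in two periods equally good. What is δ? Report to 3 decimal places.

δ ≈ 0.650

Equating present values: 20.34 = 17δ + 22δ².
So 22δ² + 17δ − 20.34 = 0.
δ = (−17 + √(17² + 4·22·20.34)) / (2·22) = (−17 + √2078.92) / 44 ≈ 0.650.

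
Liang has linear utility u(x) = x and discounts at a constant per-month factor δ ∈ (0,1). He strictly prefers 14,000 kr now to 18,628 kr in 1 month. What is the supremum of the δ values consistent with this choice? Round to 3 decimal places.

δ < 0.752

Comparing present values: 14000 > δ·18628.
Dividing through by 18628 gives δ < 0.75156.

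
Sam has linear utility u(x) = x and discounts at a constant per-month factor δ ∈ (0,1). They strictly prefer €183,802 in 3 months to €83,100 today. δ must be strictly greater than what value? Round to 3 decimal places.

Comparing present values: 83100 < δ^3·183802.
So δ^3 > 83100/183802 = 0.45212; taking the cube root of both positive sides preserves the inequality.
δ > 0.45212^(1/3) = 0.768.

δ > 0.768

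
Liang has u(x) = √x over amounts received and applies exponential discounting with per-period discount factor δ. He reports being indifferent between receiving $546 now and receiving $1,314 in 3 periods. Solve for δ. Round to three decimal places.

δ ≈ 0.864

Equating discounted utilities: u(546) = δ^3·u(1314) ⇒ δ^3 = u(546)/u(1314).
With u(x) = √x: δ^3 = √546/√1314 = √(546/1314) = 0.64461.
Taking the cube root: δ = 0.64461^(1/3) ≈ 0.864.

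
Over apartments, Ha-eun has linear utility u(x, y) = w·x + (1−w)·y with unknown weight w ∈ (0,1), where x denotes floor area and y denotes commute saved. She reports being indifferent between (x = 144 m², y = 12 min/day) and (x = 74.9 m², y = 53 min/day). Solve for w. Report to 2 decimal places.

u(144,12) = u(74.9,53) means w·144 + (1−w)·12 = w·74.9 + (1−w)·53.
Rearranging, 69.1·w − 41·(1−w) = 0.
The marginal rate of substitution is 41/69.1, so w = 41/(69.1+41) = 0.37.

w = 0.37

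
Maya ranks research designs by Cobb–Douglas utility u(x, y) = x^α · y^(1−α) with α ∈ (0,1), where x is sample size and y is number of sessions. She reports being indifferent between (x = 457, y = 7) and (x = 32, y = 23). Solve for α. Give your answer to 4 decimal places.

The Cobb–Douglas utilities coincide, so 457^α·7^(1−α) = 32^α·23^(1−α).
Rearrange to (457/32)^α = (23/7)^(1−α) and take logs: α·2.6589475 = (1−α)·1.1895841.
With A = 2.6589475 and B = 1.1895841: α·A = (1−α)·B, so α = B/(A+B) = 1.1895841/3.8485316 ≈ 0.3091.

α ≈ 0.3091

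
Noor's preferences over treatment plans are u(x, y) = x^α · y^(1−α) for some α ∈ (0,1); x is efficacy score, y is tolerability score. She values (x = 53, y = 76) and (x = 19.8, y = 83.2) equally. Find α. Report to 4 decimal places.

Indifference: 53^α · 76^(1−α) = 19.8^α · 83.2^(1−α).
(53/19.8)^α = (83.2/76)^(1−α); take logs: α·ln(53/19.8) = (1−α)·ln(83.2/76), i.e. α·0.9846100 = (1−α)·0.0905140.
With A = 0.9846100 and B = 0.0905140: α·A = (1−α)·B, so α = B/(A+B) = 0.0905140/1.0751240 ≈ 0.0842.

α ≈ 0.0842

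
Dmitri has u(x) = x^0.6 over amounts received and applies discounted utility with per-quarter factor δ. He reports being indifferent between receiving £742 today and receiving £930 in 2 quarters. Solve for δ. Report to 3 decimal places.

δ ≈ 0.934

The payoff in 2 quarters is discounted by δ^2, so u(742) = δ^2·u(930) and δ^2 = u(742)/u(930).
With u(x) = x^0.6: δ^2 = 742^0.6/930^0.6 = (742/930)^0.6 = 0.87328.
Hence δ = (0.87328)^(1/2) = 0.93449.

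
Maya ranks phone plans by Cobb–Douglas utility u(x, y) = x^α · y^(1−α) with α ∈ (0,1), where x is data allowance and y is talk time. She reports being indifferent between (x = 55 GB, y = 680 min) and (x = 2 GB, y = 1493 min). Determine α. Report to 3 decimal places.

α ≈ 0.192

Indifference: 55^α · 680^(1−α) = 2^α · 1493^(1−α).
(55/2)^α = (1493/680)^(1−α); take logs: α·ln(55/2) = (1−α)·ln(1493/680), i.e. α·3.314186 = (1−α)·0.786450.
So α/(1−α) = (0.786450)/(3.314186) = 0.237298, and α = 0.237298/1.237298 ≈ 0.192.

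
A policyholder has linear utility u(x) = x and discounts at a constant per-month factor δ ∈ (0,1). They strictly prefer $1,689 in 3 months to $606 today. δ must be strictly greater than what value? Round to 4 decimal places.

δ > 0.7106

Under u(x) = x this choice says 606 < δ^3·1689.
So δ^3 > 606/1689 = 0.35879; taking the cube root of both positive sides preserves the inequality.
δ > (606/1689)^(1/3) ≈ 0.7106.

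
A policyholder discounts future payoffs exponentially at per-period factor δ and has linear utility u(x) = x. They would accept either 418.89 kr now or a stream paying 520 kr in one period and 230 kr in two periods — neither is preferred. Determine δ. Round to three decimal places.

δ ≈ 0.630

Equating present values: 418.89 = 520δ + 230δ².
That is, 230δ² + 520δ − 418.89 = 0, a quadratic in δ.
The positive root is δ = [−520 + √(520² + 4·230·418.89)] / (2·230) = (−520 + 809.802)/460 ≈ 0.630.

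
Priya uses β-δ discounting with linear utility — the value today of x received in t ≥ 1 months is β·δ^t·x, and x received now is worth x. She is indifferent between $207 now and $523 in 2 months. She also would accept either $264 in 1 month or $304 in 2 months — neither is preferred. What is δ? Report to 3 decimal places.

From the later pair, β·δ^1·264 = β·δ^2·304; dividing through, δ = 264/304 = 0.86842.

δ ≈ 0.868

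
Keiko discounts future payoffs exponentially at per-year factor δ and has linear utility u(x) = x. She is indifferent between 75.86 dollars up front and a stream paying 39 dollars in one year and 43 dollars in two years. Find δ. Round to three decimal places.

The stream is worth 39δ + 43δ² today, so 39δ + 43δ² = 75.86.
That is, 43δ² + 39δ − 75.86 = 0, a quadratic in δ.
By the quadratic formula (taking the positive root), δ = (−39 + √14568.92) / 86 ≈ 0.950.

δ ≈ 0.950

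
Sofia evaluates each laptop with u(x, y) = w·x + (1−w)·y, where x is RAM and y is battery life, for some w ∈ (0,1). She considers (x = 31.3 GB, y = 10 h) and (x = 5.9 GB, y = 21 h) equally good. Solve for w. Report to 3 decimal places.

w = 0.302

Equating utilities: w·31.3 + (1−w)·10 = w·5.9 + (1−w)·21.
Rearranging, 25.4·w − 11·(1−w) = 0.
The marginal rate of substitution is 11/25.4, so w = 11/(25.4+11) = 0.302.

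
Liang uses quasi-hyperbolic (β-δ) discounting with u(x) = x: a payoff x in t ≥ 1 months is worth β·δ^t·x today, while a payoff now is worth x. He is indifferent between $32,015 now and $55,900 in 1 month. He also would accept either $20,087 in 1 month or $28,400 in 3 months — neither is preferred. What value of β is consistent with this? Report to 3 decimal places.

β ≈ 0.681

From the later pair, β·δ^1·20087 = β·δ^3·28400; dividing through, δ^2 = 20087/28400 = 0.70729, so δ = 0.84100.
The first indifference: 32015 = β·δ·55900, so β = 32015/(δ·55900) = 32015/(0.84100·55900) ≈ 0.681.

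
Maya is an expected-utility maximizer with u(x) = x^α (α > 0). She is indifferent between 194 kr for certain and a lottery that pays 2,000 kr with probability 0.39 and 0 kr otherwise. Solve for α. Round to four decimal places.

The lottery's expected utility is 0.39·u(2000) + 0.61·u(0) = 0.39·2000^α (since u(0) = 0 for α > 0).
Equating: 194^α = 0.39·2000^α, i.e. 0.0970^α = 0.39.
Take logs: α = ln 0.39 / ln(194/2000) ≈ 0.403597.

α ≈ 0.4036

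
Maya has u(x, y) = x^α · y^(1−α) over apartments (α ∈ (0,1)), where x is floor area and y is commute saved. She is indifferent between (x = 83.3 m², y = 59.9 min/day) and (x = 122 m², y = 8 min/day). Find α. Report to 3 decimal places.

α ≈ 0.841

The Cobb–Douglas utilities coincide, so 83.3^α·59.9^(1−α) = 122^α·8^(1−α).
Rearrange to (83.3/122)^α = (8/59.9)^(1−α) and take logs: α·-0.381572 = (1−α)·-2.013235.
Thus α·(-2.394807) = -2.013235, so α = -2.013235/-2.394807 ≈ 0.841.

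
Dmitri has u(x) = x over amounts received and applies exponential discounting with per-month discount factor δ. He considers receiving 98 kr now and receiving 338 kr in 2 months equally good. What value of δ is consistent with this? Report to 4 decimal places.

δ ≈ 0.5385

Indifference means u(98) = δ^2 · u(338), so δ^2 = u(98)/u(338).
With u(x) = x: δ^2 = 98/338 = 0.28994.
So δ = 0.28994^(1/2) ≈ 0.5385.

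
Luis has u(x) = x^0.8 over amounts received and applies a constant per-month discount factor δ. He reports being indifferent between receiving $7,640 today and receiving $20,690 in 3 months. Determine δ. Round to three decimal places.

δ ≈ 0.767

The payoff in 3 months is discounted by δ^3, so u(7640) = δ^3·u(20690) and δ^3 = u(7640)/u(20690).
Since u(x) = x^0.8, δ^3 = (7640/20690)^0.8 = 0.36926^0.8 = 0.45068.
Taking the cube root: δ = 0.45068^(1/3) ≈ 0.767.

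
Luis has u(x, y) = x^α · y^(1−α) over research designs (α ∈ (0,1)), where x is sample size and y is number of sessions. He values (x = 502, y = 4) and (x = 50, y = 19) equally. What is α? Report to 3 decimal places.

α ≈ 0.403

The Cobb–Douglas utilities coincide, so 502^α·4^(1−α) = 50^α·19^(1−α).
Taking logs: α·ln 502 + (1−α)·ln 4 = α·ln 50 + (1−α)·ln 19, i.e. α·2.306577 = (1−α)·1.558145.
Thus α·(3.864722) = 1.558145, so α = 1.558145/3.864722 ≈ 0.403.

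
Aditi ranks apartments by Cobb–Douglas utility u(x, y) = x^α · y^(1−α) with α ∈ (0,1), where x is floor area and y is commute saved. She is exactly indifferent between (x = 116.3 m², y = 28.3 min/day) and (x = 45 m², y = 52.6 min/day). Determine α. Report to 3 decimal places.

α ≈ 0.395

Set the two utilities equal: 116.3^α·28.3^(1−α) = 45^α·52.6^(1−α).
Taking logs: α·ln 116.3 + (1−α)·ln 28.3 = α·ln 45 + (1−α)·ln 52.6, i.e. α·0.949511 = (1−α)·0.619854.
Thus α·(1.569365) = 0.619854, so α = 0.619854/1.569365 ≈ 0.395.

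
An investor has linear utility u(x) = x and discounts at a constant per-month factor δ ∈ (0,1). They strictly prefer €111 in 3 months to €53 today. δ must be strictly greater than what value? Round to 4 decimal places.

Comparing present values: 53 < δ^3·111.
Hence δ^3 > 53/111 = 0.47748, and x ↦ x^(1/3) is increasing on (0,∞).
δ > (53/111)^(1/3) ≈ 0.7816.

δ > 0.7816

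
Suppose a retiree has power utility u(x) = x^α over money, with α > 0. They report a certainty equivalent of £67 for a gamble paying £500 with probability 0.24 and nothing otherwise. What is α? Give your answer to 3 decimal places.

α ≈ 0.710

Since u(0) = 0, the lottery's EU is 0.24·500^α.
Setting u(67) equal to that: 67^α = 0.24·500^α ⇒ (67/500)^α = 0.24.
Taking logs: α·ln(67/500) = ln(0.24), so α = -1.427116 / -2.009915 ≈ 0.710.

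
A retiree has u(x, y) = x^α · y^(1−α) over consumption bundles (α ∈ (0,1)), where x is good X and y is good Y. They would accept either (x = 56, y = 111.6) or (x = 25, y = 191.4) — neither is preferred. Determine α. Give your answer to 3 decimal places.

α ≈ 0.401

Set the two utilities equal: 56^α·111.6^(1−α) = 25^α·191.4^(1−α).
Rearrange to (56/25)^α = (191.4/111.6)^(1−α) and take logs: α·0.806476 = (1−α)·0.539444.
Thus α·(1.345920) = 0.539444, so α = 0.539444/1.345920 ≈ 0.401.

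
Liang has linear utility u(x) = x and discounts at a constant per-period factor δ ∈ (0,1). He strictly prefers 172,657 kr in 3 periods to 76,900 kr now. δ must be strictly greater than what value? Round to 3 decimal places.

Under u(x) = x this choice says 76900 < δ^3·172657.
So δ^3 > 76900/172657 = 0.44539; taking the cube root of both positive sides preserves the inequality.
δ > 0.44539^(1/3) = 0.764.

δ > 0.764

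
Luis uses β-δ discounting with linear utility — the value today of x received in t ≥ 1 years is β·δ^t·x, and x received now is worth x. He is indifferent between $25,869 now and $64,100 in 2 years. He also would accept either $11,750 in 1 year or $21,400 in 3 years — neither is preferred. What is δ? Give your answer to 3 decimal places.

δ ≈ 0.741

From the later pair, β·δ^1·11750 = β·δ^3·21400; dividing through, δ^2 = 11750/21400 = 0.54907, so δ = 0.74099.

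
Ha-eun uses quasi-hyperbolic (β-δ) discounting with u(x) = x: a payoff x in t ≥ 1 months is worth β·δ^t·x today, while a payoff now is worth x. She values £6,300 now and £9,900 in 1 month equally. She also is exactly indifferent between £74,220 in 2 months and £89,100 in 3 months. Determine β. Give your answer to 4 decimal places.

The second indifference involves only future payoffs, so β cancels: β·δ^2·74220 = β·δ^3·89100, giving δ = 74220/89100 = 0.83300.
Now use the now-vs-future pair: 6300 = β·δ·9900 gives β = 6300/(0.83300·9900) ≈ 0.7639.

β ≈ 0.7639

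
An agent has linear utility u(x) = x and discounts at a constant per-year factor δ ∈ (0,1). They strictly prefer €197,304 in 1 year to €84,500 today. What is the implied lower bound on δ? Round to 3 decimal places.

δ > 0.428

Comparing present values: 84500 < δ·197304.
Dividing through by 197304 gives δ > 0.42827.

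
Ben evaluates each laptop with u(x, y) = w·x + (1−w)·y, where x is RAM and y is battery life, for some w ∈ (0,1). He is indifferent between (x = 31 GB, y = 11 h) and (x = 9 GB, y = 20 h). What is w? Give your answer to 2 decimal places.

w = 0.29

Equating utilities: w·31 + (1−w)·11 = w·9 + (1−w)·20.
Rearranging, 22·w − 9·(1−w) = 0.
Hence w = 9/(22+9) = 9/31 = 0.29.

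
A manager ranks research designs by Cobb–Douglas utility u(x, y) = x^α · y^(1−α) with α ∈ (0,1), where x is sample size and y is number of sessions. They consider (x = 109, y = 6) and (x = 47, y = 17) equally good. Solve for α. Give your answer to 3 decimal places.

α ≈ 0.553

The Cobb–Douglas utilities coincide, so 109^α·6^(1−α) = 47^α·17^(1−α).
Taking logs: α·ln 109 + (1−α)·ln 6 = α·ln 47 + (1−α)·ln 17, i.e. α·0.841200 = (1−α)·1.041454.
Thus α·(1.882654) = 1.041454, so α = 1.041454/1.882654 ≈ 0.553.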